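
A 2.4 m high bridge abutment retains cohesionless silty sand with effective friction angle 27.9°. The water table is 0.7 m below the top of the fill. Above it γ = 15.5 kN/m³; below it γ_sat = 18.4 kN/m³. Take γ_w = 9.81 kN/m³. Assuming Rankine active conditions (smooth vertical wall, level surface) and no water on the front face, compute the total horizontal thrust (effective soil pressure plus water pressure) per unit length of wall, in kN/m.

K_a = tan²(45° − φ/2) = 0.3625.
γ' = 18.4 − 9.81 = 8.590 kN/m³. Depth below WT = 1.7 m.
σ'_h at WT = K_a γ d_w = 3.933 kPa; at base = 3.933 + K_a γ' × 1.7 = 9.226 kPa.
P₁ (0–0.7 m) = ½×3.933×0.7 = 1.376. P₂ (0.7–2.4 m) = ½(3.933+9.226)×1.7 = 11.18.
P_w = ½ γ_w h₂² = 0.5×9.81×1.7² = 14.18. Total = 1.376+11.18+14.18 = 26.74 kN/m.

26.7 kN/m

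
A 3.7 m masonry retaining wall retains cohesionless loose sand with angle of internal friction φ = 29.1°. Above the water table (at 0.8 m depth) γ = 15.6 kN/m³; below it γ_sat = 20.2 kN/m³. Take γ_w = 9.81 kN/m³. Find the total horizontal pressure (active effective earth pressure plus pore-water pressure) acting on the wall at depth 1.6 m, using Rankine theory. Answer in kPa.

15.0 kPa

K_a = (1 − sin φ)/(1 + sin φ) = 0.3456.
γ' = 20.2 − 9.81 = 10.39 kN/m³.
Effective vertical stress at 1.6 m: σ'_v = 15.6×0.8 + 10.39×0.800 = 20.79 kPa.
σ'_h = K_a σ'_v = 0.3456 × 20.79 = 7.186 kPa; u = γ_w × 0.800 = 7.848 kPa.
Total σ_h = 7.186 + 7.848 = 15.03 kPa.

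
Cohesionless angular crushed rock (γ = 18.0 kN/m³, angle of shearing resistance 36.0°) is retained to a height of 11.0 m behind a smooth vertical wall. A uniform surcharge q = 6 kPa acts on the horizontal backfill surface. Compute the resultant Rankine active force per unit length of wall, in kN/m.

K_a = tan²(45° − φ/2) = 0.2596.
Soil triangle: ½ K_a γ H² = 0.5×0.2596×18.0×11.0² = 282.7 kN/m.
Surcharge rectangle: K_a q H = 0.2596×6×11.0 = 17.13 kN/m.
Total = 282.7 + 17.13 = 299.9 kN/m.

300 kN/m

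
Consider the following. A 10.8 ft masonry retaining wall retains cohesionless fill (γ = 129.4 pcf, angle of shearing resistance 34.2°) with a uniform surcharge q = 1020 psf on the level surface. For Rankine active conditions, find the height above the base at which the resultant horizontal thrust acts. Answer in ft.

K_a = 0.2803.
Triangular part P₁ = ½K_aγH² = 2116 at H/3 = 3.600 ft; rectangular part P₂ = K_a q H = 3088 at H/2 = 5.400 ft.
ȳ = (P₁·3.600 + P₂·5.400)/(P₁+P₂) = 4.668 ft.

4.67 ft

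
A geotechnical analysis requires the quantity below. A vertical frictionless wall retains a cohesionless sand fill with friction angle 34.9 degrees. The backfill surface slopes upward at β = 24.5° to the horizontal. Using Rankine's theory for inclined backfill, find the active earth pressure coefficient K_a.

K_a = cos β · (cos β − √(cos²β − cos²φ)) / (cos β + √(cos²β − cos²φ)).
cos β = 0.9100, cos φ = 0.8202, √(cos²β − cos²φ) = 0.3942.
K_a = 0.9100 × (0.9100 − 0.3942)/(0.9100 + 0.3942) = 0.3599.

0.360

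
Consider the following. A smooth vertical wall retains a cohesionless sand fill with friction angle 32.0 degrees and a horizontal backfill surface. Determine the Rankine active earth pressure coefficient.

K_a = tan²(45° − φ/2) = tan²(29.00°) = 0.3073.

0.307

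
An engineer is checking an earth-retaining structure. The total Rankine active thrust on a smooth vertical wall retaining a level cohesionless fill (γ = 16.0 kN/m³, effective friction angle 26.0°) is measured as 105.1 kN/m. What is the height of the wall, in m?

K_a = 0.3905. P_a = ½ K_a γ H² ⇒ H = √(2P_a/(K_a γ)).
H = √(2×105.1/(0.3905×16.0)) = 5.801 m.

5.80 m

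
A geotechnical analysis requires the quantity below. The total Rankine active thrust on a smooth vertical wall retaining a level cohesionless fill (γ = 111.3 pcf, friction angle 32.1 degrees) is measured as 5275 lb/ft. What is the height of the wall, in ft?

K_a = 0.3060. P_a = ½ K_a γ H² ⇒ H = √(2P_a/(K_a γ)).
H = √(2×5275/(0.3060×111.3)) = 17.60 ft.

17.6 ft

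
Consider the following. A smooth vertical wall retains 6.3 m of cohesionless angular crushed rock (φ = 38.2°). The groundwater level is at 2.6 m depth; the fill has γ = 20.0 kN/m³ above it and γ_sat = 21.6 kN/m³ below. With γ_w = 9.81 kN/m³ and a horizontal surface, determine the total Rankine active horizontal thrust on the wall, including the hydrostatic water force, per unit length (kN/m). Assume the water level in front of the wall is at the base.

147 kN/m

K_a = tan²(45° − φ/2) = 0.2358.
γ' = 21.6 − 9.81 = 11.79 kN/m³. Depth below WT = 3.7 m.
σ'_h at WT = K_a γ d_w = 12.26 kPa; at base = 12.26 + K_a γ' × 3.7 = 22.55 kPa.
P₁ (0–2.6 m) = ½×12.26×2.6 = 15.94. P₂ (2.6–6.3 m) = ½(12.26+22.55)×3.7 = 64.39.
P_w = ½ γ_w h₂² = 0.5×9.81×3.7² = 67.15. Total = 15.94+64.39+67.15 = 147.5 kN/m.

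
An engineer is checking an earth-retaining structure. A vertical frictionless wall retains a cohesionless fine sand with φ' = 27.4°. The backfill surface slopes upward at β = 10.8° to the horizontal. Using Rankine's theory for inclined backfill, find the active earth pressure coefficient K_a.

0.394

K_a = cos β · (cos β − √(cos²β − cos²φ)) / (cos β + √(cos²β − cos²φ)).
cos β = 0.9823, cos φ = 0.8878, √(cos²β − cos²φ) = 0.4203.
K_a = 0.9823 × (0.9823 − 0.4203)/(0.9823 + 0.4203) = 0.3936.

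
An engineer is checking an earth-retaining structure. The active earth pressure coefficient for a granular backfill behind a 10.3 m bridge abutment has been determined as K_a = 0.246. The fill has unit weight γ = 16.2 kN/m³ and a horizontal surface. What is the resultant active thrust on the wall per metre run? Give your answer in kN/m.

211 kN/m

P = ½ K_a γ H² = 0.5 × 0.246 × 16.2 × 10.3² = 211.4 kN/m.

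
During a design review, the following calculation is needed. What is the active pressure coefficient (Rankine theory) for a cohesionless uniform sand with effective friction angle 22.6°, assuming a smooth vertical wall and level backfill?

K_a = (1 − sin φ)/(1 + sin φ) = (1 − sin 22.6°)/(1 + sin 22.6°) = 0.4448.

0.445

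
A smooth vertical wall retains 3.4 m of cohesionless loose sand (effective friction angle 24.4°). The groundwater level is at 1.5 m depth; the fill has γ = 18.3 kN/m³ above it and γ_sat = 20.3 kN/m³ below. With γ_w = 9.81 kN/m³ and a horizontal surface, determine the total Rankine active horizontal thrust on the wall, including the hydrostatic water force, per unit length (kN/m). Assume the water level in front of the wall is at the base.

55.8 kN/m

K_a = tan²(45° − φ/2) = 0.4153.
γ' = 20.3 − 9.81 = 10.49 kN/m³. Depth below WT = 1.9 m.
σ'_h at WT = K_a γ d_w = 11.40 kPa; at base = 11.40 + K_a γ' × 1.9 = 19.68 kPa.
P₁ (0–1.5 m) = ½×11.40×1.5 = 8.550. P₂ (1.5–3.4 m) = ½(11.40+19.68)×1.9 = 29.53.
P_w = ½ γ_w h₂² = 0.5×9.81×1.9² = 17.71. Total = 8.550+29.53+17.71 = 55.78 kN/m.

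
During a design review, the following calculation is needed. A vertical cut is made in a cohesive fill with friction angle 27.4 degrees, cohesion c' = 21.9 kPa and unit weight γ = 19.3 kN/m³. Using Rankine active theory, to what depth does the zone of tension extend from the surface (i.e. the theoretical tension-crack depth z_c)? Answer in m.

K_a = tan²(45° − 27.4°/2) = 0.3697; √K_a = 0.6080.
The active pressure is zero where K_a γ z = 2c√K_a, so z_c = 2c/(γ√K_a) = 2×21.9/(19.3×0.6080) = 3.733 m.

3.73 m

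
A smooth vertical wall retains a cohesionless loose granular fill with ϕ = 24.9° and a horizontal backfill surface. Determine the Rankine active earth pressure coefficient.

0.407

K_a = tan²(45° − φ/2) = tan²(32.55°) = 0.4074.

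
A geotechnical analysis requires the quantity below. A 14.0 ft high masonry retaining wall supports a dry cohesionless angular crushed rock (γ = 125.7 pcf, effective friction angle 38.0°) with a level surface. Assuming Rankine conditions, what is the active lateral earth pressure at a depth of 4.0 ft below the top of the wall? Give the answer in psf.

K_a = (1 − sin φ)/(1 + sin φ) = 0.2379.
σ_h = K_a γ z = 0.2379 × 125.7 × 4.0 = 119.6 psf.

120 psf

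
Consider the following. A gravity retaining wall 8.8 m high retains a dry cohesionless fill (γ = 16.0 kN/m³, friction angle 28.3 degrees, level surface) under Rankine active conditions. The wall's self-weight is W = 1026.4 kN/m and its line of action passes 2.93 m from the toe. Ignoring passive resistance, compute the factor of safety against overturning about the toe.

K_a = tan²(45° − 28.3°/2) = 0.3568.
P_a = ½K_aγH² = 0.5×0.3568×16.0×8.8² = 221.0 kN/m, acting at H/3 = 2.933 m above the base.
Overturning moment M_o = P_a × H/3 = 221.0 × 2.933 = 648.3.
Resisting moment M_r = W × 2.93 = 1026.4 × 2.93 = 3007.
FS_overturning = M_r/M_o = 3007/648.3 = 4.639.

4.64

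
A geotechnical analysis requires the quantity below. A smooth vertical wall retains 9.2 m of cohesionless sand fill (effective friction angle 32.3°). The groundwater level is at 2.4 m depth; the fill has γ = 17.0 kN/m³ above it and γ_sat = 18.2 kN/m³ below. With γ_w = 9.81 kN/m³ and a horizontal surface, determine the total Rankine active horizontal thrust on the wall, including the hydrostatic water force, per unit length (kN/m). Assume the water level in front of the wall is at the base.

K_a = tan²(45° − φ/2) = 0.3035.
γ' = 18.2 − 9.81 = 8.390 kN/m³. Depth below WT = 6.8 m.
σ'_h at WT = K_a γ d_w = 12.38 kPa; at base = 12.38 + K_a γ' × 6.8 = 29.70 kPa.
P₁ (0–2.4 m) = ½×12.38×2.4 = 14.86. P₂ (2.4–9.2 m) = ½(12.38+29.70)×6.8 = 143.1.
P_w = ½ γ_w h₂² = 0.5×9.81×6.8² = 226.8. Total = 14.86+143.1+226.8 = 384.7 kN/m.

385 kN/m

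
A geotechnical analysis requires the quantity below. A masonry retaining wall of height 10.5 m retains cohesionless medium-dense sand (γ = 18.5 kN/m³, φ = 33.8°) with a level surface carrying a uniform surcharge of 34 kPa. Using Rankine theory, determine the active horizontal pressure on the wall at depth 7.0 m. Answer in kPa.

K_a = (1 − sin φ)/(1 + sin φ) = 0.2851.
σ_v = γz + q = 18.5 × 7.0 + 34 = 163.5 kPa.
σ_h = K_a σ_v = 0.2851 × 163.5 = 46.61 kPa.

46.6 kPa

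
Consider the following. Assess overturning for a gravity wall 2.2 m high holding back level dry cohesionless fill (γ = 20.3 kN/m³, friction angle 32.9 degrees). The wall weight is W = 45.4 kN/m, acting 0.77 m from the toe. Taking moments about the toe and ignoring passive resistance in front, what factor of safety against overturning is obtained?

3.28

K_a = tan²(45° − 32.9°/2) = 0.2960.
P_a = ½K_aγH² = 0.5×0.2960×20.3×2.2² = 14.54 kN/m, acting at H/3 = 0.7333 m above the base.
Overturning moment M_o = P_a × H/3 = 14.54 × 0.7333 = 10.66.
Resisting moment M_r = W × 0.77 = 45.4 × 0.77 = 34.96.
FS_overturning = M_r/M_o = 34.96/10.66 = 3.278.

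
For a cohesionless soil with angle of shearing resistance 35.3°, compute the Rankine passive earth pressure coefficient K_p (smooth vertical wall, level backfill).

3.74

K_p = (1 + sin φ)/(1 − sin φ) = tan²(45° + 35.3°/2) = 3.738.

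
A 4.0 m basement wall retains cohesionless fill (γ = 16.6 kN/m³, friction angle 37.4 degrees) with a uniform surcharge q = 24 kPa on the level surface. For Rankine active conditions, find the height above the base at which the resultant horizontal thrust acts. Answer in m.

1.61 m

K_a = 0.2443.
Triangular part P₁ = ½K_aγH² = 32.44 at H/3 = 1.333 m; rectangular part P₂ = K_a q H = 23.45 at H/2 = 2.000 m.
ȳ = (P₁·1.333 + P₂·2.000)/(P₁+P₂) = 1.613 m.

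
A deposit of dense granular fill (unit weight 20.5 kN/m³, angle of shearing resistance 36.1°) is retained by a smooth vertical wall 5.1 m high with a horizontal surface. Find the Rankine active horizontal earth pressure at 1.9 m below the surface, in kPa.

10.1 kPa

K_a = (1 − sin φ)/(1 + sin φ) = 0.2585.
σ_h = K_a γ z = 0.2585 × 20.5 × 1.9 = 10.07 kPa.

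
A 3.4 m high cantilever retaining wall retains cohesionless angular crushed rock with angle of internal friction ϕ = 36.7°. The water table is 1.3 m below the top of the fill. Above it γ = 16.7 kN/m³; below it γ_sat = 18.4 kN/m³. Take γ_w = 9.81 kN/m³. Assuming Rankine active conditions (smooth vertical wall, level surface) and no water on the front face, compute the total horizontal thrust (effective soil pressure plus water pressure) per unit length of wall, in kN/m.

41.4 kN/m

K_a = tan²(45° − φ/2) = 0.2519.
γ' = 18.4 − 9.81 = 8.590 kN/m³. Depth below WT = 2.1 m.
σ'_h at WT = K_a γ d_w = 5.468 kPa; at base = 5.468 + K_a γ' × 2.1 = 10.01 kPa.
P₁ (0–1.3 m) = ½×5.468×1.3 = 3.554. P₂ (1.3–3.4 m) = ½(5.468+10.01)×2.1 = 16.25.
P_w = ½ γ_w h₂² = 0.5×9.81×2.1² = 21.63. Total = 3.554+16.25+21.63 = 41.44 kN/m.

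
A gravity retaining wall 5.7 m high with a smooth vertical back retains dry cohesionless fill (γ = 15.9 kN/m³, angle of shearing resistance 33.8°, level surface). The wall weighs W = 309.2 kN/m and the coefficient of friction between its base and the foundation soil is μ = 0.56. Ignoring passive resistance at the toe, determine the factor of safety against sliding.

K_a = tan²(45° − 33.8°/2) = 0.2851.
P_a = ½K_aγH² = 0.5×0.2851×15.9×5.7² = 73.64 kN/m, acting at H/3 = 1.900 m above the base.
FS_sliding = μW / P_a = 0.56×309.2 / 73.64 = 2.351.

2.35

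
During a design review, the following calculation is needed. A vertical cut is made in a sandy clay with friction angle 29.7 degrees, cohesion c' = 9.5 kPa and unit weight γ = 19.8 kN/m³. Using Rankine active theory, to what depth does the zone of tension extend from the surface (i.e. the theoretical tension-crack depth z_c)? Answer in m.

K_a = tan²(45° − 29.7°/2) = 0.3374; √K_a = 0.5808.
The active pressure is zero where K_a γ z = 2c√K_a, so z_c = 2c/(γ√K_a) = 2×9.5/(19.8×0.5808) = 1.652 m.

1.65 m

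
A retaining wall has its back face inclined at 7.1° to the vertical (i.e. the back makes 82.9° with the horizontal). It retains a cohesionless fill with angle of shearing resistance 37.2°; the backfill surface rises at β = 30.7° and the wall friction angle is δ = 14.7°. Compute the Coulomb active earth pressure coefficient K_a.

K_a = sin²(α+φ) / [sin²α · sin(α−δ) · (1 + √{sin(φ+δ)sin(φ−β) / (sin(α−δ)sin(α+β))})²].
With α = 82.9°, φ = 37.2°, δ = 14.7°, β = 30.7°: K_a = 0.4673.

0.467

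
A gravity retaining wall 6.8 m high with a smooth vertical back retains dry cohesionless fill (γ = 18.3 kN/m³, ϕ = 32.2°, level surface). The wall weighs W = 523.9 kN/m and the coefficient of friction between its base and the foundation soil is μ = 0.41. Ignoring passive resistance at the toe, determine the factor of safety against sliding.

K_a = tan²(45° − 32.2°/2) = 0.3047.
P_a = ½K_aγH² = 0.5×0.3047×18.3×6.8² = 128.9 kN/m, acting at H/3 = 2.267 m above the base.
FS_sliding = μW / P_a = 0.41×523.9 / 128.9 = 1.666.

1.67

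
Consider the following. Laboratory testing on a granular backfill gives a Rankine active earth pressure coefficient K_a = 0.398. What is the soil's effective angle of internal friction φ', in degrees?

25.5°

K_a = tan²(45° − φ/2) ⇒ 45° − φ/2 = arctan(√0.398) = 32.25°.
φ = 2(45° − 32.25°) = 25.51°.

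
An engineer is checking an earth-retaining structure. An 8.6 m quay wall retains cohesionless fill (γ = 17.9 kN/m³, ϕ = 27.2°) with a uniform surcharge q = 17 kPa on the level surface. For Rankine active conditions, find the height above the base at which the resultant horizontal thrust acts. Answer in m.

K_a = 0.3726.
Triangular part P₁ = ½K_aγH² = 246.6 at H/3 = 2.867 m; rectangular part P₂ = K_a q H = 54.47 at H/2 = 4.300 m.
ȳ = (P₁·2.867 + P₂·4.300)/(P₁+P₂) = 3.126 m.

3.13 m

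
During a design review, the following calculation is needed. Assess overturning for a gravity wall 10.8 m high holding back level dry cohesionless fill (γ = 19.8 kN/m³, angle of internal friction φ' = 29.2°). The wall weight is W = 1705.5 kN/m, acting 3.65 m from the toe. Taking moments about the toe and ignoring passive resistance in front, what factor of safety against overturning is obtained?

4.35

K_a = tan²(45° − 29.2°/2) = 0.3442.
P_a = ½K_aγH² = 0.5×0.3442×19.8×10.8² = 397.5 kN/m, acting at H/3 = 3.600 m above the base.
Overturning moment M_o = P_a × H/3 = 397.5 × 3.600 = 1431.
Resisting moment M_r = W × 3.65 = 1705.5 × 3.65 = 6225.
FS_overturning = M_r/M_o = 6225/1431 = 4.350.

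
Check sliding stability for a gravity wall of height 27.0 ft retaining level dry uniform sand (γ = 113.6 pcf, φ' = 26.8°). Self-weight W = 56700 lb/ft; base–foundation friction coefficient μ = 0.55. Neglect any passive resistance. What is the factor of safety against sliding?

K_a = tan²(45° − 26.8°/2) = 0.3785.
P_a = ½K_aγH² = 0.5×0.3785×113.6×27.0² = 15670 lb/ft, acting at H/3 = 9.000 ft above the base.
FS_sliding = μW / P_a = 0.55×56700 / 15670 = 1.990.

1.99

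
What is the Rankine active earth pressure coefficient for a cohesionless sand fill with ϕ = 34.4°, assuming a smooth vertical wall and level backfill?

0.278

K_a = tan²(45° − φ/2) = tan²(27.80°) = 0.2780.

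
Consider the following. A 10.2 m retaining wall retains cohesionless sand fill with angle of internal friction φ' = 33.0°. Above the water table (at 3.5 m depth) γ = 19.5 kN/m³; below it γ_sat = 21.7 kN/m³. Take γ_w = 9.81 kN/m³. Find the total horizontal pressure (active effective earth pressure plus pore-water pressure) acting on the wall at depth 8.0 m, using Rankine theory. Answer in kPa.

80.0 kPa

K_a = (1 − sin φ)/(1 + sin φ) = 0.2948.
γ' = 21.7 − 9.81 = 11.89 kN/m³.
Effective vertical stress at 8.0 m: σ'_v = 19.5×3.5 + 11.89×4.50 = 121.8 kPa.
σ'_h = K_a σ'_v = 0.2948 × 121.8 = 35.89 kPa; u = γ_w × 4.50 = 44.15 kPa.
Total σ_h = 35.89 + 44.15 = 80.04 kPa.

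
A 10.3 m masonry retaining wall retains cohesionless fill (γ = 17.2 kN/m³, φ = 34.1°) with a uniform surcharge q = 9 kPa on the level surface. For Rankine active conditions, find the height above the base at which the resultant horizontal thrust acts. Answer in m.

K_a = 0.2815.
Triangular part P₁ = ½K_aγH² = 256.9 at H/3 = 3.433 m; rectangular part P₂ = K_a q H = 26.10 at H/2 = 5.150 m.
ȳ = (P₁·3.433 + P₂·5.150)/(P₁+P₂) = 3.592 m.

3.59 m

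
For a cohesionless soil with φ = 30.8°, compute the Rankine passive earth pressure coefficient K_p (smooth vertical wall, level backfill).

K_p = (1 + sin φ)/(1 − sin φ) = tan²(45° + 30.8°/2) = 3.099.

3.10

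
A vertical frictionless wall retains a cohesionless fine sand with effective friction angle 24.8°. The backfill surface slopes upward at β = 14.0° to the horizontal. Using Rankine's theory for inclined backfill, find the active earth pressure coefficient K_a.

0.464

K_a = cos β · (cos β − √(cos²β − cos²φ)) / (cos β + √(cos²β − cos²φ)).
cos β = 0.9703, cos φ = 0.9078, √(cos²β − cos²φ) = 0.3427.
K_a = 0.9703 × (0.9703 − 0.3427)/(0.9703 + 0.3427) = 0.4638.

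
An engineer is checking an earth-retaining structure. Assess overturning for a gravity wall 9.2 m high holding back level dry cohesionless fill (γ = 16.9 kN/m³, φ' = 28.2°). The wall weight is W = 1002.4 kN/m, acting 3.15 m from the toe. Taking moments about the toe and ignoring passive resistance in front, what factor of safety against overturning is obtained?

K_a = tan²(45° − 28.2°/2) = 0.3582.
P_a = ½K_aγH² = 0.5×0.3582×16.9×9.2² = 256.2 kN/m, acting at H/3 = 3.067 m above the base.
Overturning moment M_o = P_a × H/3 = 256.2 × 3.067 = 785.6.
Resisting moment M_r = W × 3.15 = 1002.4 × 3.15 = 3158.
FS_overturning = M_r/M_o = 3158/785.6 = 4.019.

4.02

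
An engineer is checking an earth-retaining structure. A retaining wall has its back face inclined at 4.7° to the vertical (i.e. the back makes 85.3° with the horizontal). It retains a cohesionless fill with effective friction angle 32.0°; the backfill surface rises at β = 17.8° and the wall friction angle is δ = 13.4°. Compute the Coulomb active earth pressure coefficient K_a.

0.407

K_a = sin²(α+φ) / [sin²α · sin(α−δ) · (1 + √{sin(φ+δ)sin(φ−β) / (sin(α−δ)sin(α+β))})²].
With α = 85.3°, φ = 32.0°, δ = 13.4°, β = 17.8°: K_a = 0.4065.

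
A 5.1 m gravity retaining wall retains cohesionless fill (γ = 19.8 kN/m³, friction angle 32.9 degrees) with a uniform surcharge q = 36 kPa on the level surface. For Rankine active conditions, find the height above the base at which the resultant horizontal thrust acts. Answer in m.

K_a = 0.2960.
Triangular part P₁ = ½K_aγH² = 76.23 at H/3 = 1.700 m; rectangular part P₂ = K_a q H = 54.35 at H/2 = 2.550 m.
ȳ = (P₁·1.700 + P₂·2.550)/(P₁+P₂) = 2.054 m.

2.05 m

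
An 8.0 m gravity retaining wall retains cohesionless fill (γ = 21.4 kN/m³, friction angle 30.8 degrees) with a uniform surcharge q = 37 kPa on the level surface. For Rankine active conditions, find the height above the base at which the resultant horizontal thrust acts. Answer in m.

3.07 m

K_a = 0.3227.
Triangular part P₁ = ½K_aγH² = 221.0 at H/3 = 2.667 m; rectangular part P₂ = K_a q H = 95.52 at H/2 = 4.000 m.
ȳ = (P₁·2.667 + P₂·4.000)/(P₁+P₂) = 3.069 m.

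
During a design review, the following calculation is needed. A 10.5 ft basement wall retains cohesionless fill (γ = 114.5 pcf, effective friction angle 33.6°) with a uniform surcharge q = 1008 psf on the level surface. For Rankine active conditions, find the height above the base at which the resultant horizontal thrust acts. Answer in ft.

K_a = 0.2875.
Triangular part P₁ = ½K_aγH² = 1815 at H/3 = 3.500 ft; rectangular part P₂ = K_a q H = 3043 at H/2 = 5.250 ft.
ȳ = (P₁·3.500 + P₂·5.250)/(P₁+P₂) = 4.596 ft.

4.60 ft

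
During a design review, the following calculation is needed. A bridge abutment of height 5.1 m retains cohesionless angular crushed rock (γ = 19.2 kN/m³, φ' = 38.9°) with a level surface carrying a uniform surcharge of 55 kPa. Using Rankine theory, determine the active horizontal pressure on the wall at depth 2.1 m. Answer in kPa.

K_a = (1 − sin φ)/(1 + sin φ) = 0.2285.
σ_v = γz + q = 19.2 × 2.1 + 55 = 95.32 kPa.
σ_h = K_a σ_v = 0.2285 × 95.32 = 21.78 kPa.

21.8 kPa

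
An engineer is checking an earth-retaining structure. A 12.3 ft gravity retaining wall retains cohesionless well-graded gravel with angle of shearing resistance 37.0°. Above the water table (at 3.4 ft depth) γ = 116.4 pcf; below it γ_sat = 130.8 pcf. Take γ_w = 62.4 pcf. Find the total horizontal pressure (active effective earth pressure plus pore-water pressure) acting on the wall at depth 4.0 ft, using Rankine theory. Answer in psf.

K_a = (1 − sin φ)/(1 + sin φ) = 0.2486.
γ' = 130.8 − 62.4 = 68.40 pcf.
Effective vertical stress at 4.0 ft: σ'_v = 116.4×3.4 + 68.40×0.600 = 436.8 psf.
σ'_h = K_a σ'_v = 0.2486 × 436.8 = 108.6 psf; u = γ_w × 0.600 = 37.44 psf.
Total σ_h = 108.6 + 37.44 = 146.0 psf.

146 psf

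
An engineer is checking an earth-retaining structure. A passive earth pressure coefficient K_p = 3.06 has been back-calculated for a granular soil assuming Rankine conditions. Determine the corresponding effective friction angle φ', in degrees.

30.5°

K_p = (1+sin φ)/(1−sin φ) ⇒ sin φ = (K_p − 1)/(K_p + 1) = 0.5074.
φ = arcsin(0.5074) = 30.49°.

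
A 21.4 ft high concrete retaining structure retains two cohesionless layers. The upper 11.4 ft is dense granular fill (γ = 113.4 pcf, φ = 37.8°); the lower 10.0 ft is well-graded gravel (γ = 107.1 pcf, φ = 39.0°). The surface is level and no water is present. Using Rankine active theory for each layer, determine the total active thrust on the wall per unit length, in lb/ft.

5930 lb/ft

K_a1 = tan²(45°−37.8°/2) = 0.2400; K_a2 = tan²(45°−39.0°/2) = 0.2275.
Layer 1: σ at base = K_a1 γ₁ h₁ = 310.3 psf; P₁ = ½×310.3×11.4 = 1768.
Layer 2: σ_v at top = γ₁h₁ = 1293; σ_h top = K_a2×1293 = 294.1; σ_h base = K_a2×(1293+107.1×10.0) = 537.8.
P₂ = ½(294.1+537.8)×10.0 = 4159. Total P_a = 1768+4159 = 5928 lb/ft.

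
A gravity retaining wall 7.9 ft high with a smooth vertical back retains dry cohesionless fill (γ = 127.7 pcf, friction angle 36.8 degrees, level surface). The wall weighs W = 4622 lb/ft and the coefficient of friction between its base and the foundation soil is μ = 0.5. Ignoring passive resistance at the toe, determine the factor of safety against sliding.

K_a = tan²(45° − 36.8°/2) = 0.2508.
P_a = ½K_aγH² = 0.5×0.2508×127.7×7.9² = 999.3 lb/ft, acting at H/3 = 2.633 ft above the base.
FS_sliding = μW / P_a = 0.5×4622 / 999.3 = 2.313.

2.31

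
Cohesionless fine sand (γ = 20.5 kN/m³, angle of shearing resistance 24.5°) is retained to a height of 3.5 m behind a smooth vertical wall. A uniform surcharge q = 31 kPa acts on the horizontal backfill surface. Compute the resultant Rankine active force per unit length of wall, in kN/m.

K_a = tan²(45° − φ/2) = 0.4137.
Soil triangle: ½ K_a γ H² = 0.5×0.4137×20.5×3.5² = 51.95 kN/m.
Surcharge rectangle: K_a q H = 0.4137×31×3.5 = 44.89 kN/m.
Total = 51.95 + 44.89 = 96.84 kN/m.

96.8 kN/m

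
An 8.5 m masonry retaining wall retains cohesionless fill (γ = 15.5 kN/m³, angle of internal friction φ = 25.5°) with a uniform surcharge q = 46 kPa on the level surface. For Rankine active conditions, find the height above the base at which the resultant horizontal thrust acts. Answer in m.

K_a = 0.3981.
Triangular part P₁ = ½K_aγH² = 222.9 at H/3 = 2.833 m; rectangular part P₂ = K_a q H = 155.7 at H/2 = 4.250 m.
ȳ = (P₁·2.833 + P₂·4.250)/(P₁+P₂) = 3.416 m.

3.42 m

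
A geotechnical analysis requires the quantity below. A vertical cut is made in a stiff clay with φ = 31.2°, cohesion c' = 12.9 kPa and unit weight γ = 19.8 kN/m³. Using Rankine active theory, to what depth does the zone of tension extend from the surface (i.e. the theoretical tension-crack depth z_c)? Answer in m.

K_a = tan²(45° − 31.2°/2) = 0.3175; √K_a = 0.5635.
The active pressure is zero where K_a γ z = 2c√K_a, so z_c = 2c/(γ√K_a) = 2×12.9/(19.8×0.5635) = 2.313 m.

2.31 m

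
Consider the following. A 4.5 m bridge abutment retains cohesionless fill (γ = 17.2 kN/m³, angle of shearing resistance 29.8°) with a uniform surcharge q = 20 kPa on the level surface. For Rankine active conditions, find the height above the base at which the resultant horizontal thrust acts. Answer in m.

K_a = 0.3360.
Triangular part P₁ = ½K_aγH² = 58.52 at H/3 = 1.500 m; rectangular part P₂ = K_a q H = 30.24 at H/2 = 2.250 m.
ȳ = (P₁·1.500 + P₂·2.250)/(P₁+P₂) = 1.756 m.

1.76 m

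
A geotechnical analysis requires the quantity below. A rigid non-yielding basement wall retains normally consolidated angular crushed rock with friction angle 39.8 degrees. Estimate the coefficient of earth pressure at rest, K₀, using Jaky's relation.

K₀ = 1 − sin φ' = 1 − sin 39.8° = 0.3599.

0.360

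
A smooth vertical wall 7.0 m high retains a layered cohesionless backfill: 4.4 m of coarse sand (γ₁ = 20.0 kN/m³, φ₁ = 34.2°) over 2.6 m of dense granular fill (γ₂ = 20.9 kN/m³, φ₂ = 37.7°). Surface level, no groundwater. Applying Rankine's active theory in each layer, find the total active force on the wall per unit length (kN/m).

126 kN/m

K_a1 = tan²(45°−34.2°/2) = 0.2803; K_a2 = tan²(45°−37.7°/2) = 0.2411.
Layer 1: σ at base = K_a1 γ₁ h₁ = 24.67 kPa; P₁ = ½×24.67×4.4 = 54.27.
Layer 2: σ_v at top = γ₁h₁ = 88.00; σ_h top = K_a2×88.00 = 21.21; σ_h base = K_a2×(88.00+20.9×2.6) = 34.31.
P₂ = ½(21.21+34.31)×2.6 = 72.18. Total P_a = 54.27+72.18 = 126.5 kN/m.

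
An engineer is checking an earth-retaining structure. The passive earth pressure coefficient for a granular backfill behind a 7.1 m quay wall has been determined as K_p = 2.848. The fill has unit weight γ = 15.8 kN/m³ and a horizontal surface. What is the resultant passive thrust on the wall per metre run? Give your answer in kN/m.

P = ½ K_p γ H² = 0.5 × 2.848 × 15.8 × 7.1² = 1134 kN/m.

1130 kN/m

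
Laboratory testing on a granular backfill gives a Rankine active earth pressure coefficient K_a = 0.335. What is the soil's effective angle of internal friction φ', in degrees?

29.9°

K_a = tan²(45° − φ/2) ⇒ 45° − φ/2 = arctan(√0.335) = 30.06°.
φ = 2(45° − 30.06°) = 29.88°.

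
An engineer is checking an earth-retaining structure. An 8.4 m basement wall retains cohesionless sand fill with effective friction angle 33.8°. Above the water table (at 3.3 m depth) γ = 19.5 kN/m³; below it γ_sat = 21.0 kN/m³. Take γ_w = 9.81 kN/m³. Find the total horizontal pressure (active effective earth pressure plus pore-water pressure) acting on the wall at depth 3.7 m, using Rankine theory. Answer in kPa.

23.5 kPa

K_a = (1 − sin φ)/(1 + sin φ) = 0.2851.
γ' = 21.0 − 9.81 = 11.19 kN/m³.
Effective vertical stress at 3.7 m: σ'_v = 19.5×3.3 + 11.19×0.400 = 68.83 kPa.
σ'_h = K_a σ'_v = 0.2851 × 68.83 = 19.62 kPa; u = γ_w × 0.400 = 3.924 kPa.
Total σ_h = 19.62 + 3.924 = 23.55 kPa.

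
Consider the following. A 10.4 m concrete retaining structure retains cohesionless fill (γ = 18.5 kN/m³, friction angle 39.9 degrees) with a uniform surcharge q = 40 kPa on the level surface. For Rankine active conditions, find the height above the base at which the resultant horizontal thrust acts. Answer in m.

3.98 m

K_a = 0.2184.
Triangular part P₁ = ½K_aγH² = 218.5 at H/3 = 3.467 m; rectangular part P₂ = K_a q H = 90.87 at H/2 = 5.200 m.
ȳ = (P₁·3.467 + P₂·5.200)/(P₁+P₂) = 3.976 m.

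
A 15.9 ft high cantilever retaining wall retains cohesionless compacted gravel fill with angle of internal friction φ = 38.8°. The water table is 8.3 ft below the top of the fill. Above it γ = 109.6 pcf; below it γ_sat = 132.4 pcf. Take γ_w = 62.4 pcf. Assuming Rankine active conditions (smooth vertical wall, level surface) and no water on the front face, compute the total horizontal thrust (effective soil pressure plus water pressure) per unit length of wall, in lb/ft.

4720 lb/ft

K_a = tan²(45° − φ/2) = 0.2296.
γ' = 132.4 − 62.4 = 70.00 pcf. Depth below WT = 7.6 ft.
σ'_h at WT = K_a γ d_w = 208.8 psf; at base = 208.8 + K_a γ' × 7.6 = 330.9 psf.
P₁ (0–8.3 ft) = ½×208.8×8.3 = 866.6. P₂ (8.3–15.9 ft) = ½(208.8+330.9)×7.6 = 2051.
P_w = ½ γ_w h₂² = 0.5×62.4×7.6² = 1802. Total = 866.6+2051+1802 = 4720 lb/ft.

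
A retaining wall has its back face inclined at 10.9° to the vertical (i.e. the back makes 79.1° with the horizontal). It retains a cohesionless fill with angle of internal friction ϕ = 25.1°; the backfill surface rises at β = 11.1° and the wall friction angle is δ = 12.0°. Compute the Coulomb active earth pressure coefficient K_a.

K_a = sin²(α+φ) / [sin²α · sin(α−δ) · (1 + √{sin(φ+δ)sin(φ−β) / (sin(α−δ)sin(α+β))})²].
With α = 79.1°, φ = 25.1°, δ = 12.0°, β = 11.1°: K_a = 0.5414.

0.541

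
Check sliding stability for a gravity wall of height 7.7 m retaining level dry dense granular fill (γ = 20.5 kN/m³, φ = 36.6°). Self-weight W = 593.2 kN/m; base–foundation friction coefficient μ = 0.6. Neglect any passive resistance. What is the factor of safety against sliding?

K_a = tan²(45° − 36.6°/2) = 0.2530.
P_a = ½K_aγH² = 0.5×0.2530×20.5×7.7² = 153.7 kN/m, acting at H/3 = 2.567 m above the base.
FS_sliding = μW / P_a = 0.6×593.2 / 153.7 = 2.315.

2.32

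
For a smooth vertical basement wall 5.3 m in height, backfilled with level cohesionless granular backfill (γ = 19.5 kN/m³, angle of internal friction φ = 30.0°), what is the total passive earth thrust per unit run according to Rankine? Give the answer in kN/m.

K_p = tan²(45° + φ/2) = 3.000.
P_p = ½ K_p γ H² = 0.5 × 3.000 × 19.5 × 5.3² = 821.6 kN/m.

822 kN/m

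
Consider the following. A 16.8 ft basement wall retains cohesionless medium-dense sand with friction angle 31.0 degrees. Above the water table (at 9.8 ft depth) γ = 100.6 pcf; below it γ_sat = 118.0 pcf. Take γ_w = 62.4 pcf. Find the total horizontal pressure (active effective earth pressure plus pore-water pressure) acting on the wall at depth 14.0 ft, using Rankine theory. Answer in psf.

652 psf

K_a = (1 − sin φ)/(1 + sin φ) = 0.3201.
γ' = 118.0 − 62.4 = 55.60 pcf.
Effective vertical stress at 14.0 ft: σ'_v = 100.6×9.8 + 55.60×4.20 = 1219 psf.
σ'_h = K_a σ'_v = 0.3201 × 1219 = 390.3 psf; u = γ_w × 4.20 = 262.1 psf.
Total σ_h = 390.3 + 262.1 = 652.4 psf.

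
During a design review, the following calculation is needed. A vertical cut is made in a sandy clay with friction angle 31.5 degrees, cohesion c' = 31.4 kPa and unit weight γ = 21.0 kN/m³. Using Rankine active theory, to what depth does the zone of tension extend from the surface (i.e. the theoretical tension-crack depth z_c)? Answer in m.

K_a = tan²(45° − 31.5°/2) = 0.3136; √K_a = 0.5600.
The active pressure is zero where K_a γ z = 2c√K_a, so z_c = 2c/(γ√K_a) = 2×31.4/(21.0×0.5600) = 5.340 m.

5.34 m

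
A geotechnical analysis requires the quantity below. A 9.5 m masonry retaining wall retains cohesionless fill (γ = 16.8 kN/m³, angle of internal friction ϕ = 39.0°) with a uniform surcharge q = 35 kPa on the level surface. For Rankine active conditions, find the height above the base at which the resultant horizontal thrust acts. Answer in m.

K_a = 0.2275.
Triangular part P₁ = ½K_aγH² = 172.5 at H/3 = 3.167 m; rectangular part P₂ = K_a q H = 75.65 at H/2 = 4.750 m.
ȳ = (P₁·3.167 + P₂·4.750)/(P₁+P₂) = 3.649 m.

3.65 m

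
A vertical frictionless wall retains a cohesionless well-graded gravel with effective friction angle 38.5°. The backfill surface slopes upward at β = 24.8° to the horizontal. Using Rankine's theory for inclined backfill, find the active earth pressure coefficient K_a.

K_a = cos β · (cos β − √(cos²β − cos²φ)) / (cos β + √(cos²β − cos²φ)).
cos β = 0.9078, cos φ = 0.7826, √(cos²β − cos²φ) = 0.4600.
K_a = 0.9078 × (0.9078 − 0.4600)/(0.9078 + 0.4600) = 0.2972.

0.297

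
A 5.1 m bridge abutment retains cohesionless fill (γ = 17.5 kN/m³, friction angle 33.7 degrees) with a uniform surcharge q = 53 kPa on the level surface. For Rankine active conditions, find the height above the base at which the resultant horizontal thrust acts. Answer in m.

2.16 m

K_a = 0.2863.
Triangular part P₁ = ½K_aγH² = 65.16 at H/3 = 1.700 m; rectangular part P₂ = K_a q H = 77.39 at H/2 = 2.550 m.
ȳ = (P₁·1.700 + P₂·2.550)/(P₁+P₂) = 2.161 m.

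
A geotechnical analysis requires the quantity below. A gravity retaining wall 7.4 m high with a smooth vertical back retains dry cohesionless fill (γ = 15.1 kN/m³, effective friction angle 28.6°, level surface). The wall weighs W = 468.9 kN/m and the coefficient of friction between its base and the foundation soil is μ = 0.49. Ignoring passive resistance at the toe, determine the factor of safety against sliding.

K_a = tan²(45° − 28.6°/2) = 0.3525.
P_a = ½K_aγH² = 0.5×0.3525×15.1×7.4² = 145.8 kN/m, acting at H/3 = 2.467 m above the base.
FS_sliding = μW / P_a = 0.49×468.9 / 145.8 = 1.576.

1.58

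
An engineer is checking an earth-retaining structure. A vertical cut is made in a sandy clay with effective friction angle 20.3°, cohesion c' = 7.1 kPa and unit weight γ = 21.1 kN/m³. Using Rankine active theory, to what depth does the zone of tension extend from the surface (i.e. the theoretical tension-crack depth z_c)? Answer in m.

0.966 m

K_a = tan²(45° − 20.3°/2) = 0.4849; √K_a = 0.6963.
The active pressure is zero where K_a γ z = 2c√K_a, so z_c = 2c/(γ√K_a) = 2×7.1/(21.1×0.6963) = 0.9665 m.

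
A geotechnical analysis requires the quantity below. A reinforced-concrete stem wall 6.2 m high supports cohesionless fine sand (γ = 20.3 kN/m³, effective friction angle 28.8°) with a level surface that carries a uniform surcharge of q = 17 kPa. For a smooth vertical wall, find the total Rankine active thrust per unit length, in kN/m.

K_a = tan²(45° − φ/2) = 0.3498.
Soil triangle: ½ K_a γ H² = 0.5×0.3498×20.3×6.2² = 136.5 kN/m.
Surcharge rectangle: K_a q H = 0.3498×17×6.2 = 36.86 kN/m.
Total = 136.5 + 36.86 = 173.3 kN/m.

173 kN/m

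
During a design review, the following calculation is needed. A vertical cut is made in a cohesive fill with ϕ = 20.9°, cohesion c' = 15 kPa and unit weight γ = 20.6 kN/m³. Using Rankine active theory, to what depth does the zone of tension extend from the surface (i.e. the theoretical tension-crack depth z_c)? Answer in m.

K_a = tan²(45° − 20.9°/2) = 0.4741; √K_a = 0.6886.
The active pressure is zero where K_a γ z = 2c√K_a, so z_c = 2c/(γ√K_a) = 2×15/(20.6×0.6886) = 2.115 m.

2.11 m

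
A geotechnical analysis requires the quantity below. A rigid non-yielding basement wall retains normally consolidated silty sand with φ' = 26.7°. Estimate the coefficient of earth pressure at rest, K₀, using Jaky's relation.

K₀ = 1 − sin φ' = 1 − sin 26.7° = 0.5507.

0.551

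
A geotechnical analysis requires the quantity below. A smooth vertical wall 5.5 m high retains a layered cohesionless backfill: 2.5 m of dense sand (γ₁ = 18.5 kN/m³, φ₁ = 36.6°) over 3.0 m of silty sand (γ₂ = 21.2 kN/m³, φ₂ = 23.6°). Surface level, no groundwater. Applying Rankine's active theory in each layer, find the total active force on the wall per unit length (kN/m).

115 kN/m

K_a1 = tan²(45°−36.6°/2) = 0.2530; K_a2 = tan²(45°−23.6°/2) = 0.4282.
Layer 1: σ at base = K_a1 γ₁ h₁ = 11.70 kPa; P₁ = ½×11.70×2.5 = 14.62.
Layer 2: σ_v at top = γ₁h₁ = 46.25; σ_h top = K_a2×46.25 = 19.80; σ_h base = K_a2×(46.25+21.2×3.0) = 47.04.
P₂ = ½(19.80+47.04)×3.0 = 100.3. Total P_a = 14.62+100.3 = 114.9 kN/m.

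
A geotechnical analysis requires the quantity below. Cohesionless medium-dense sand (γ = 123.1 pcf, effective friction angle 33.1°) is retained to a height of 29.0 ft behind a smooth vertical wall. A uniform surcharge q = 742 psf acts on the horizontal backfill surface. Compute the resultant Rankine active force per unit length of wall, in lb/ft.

K_a = tan²(45° − φ/2) = 0.2936.
Soil triangle: ½ K_a γ H² = 0.5×0.2936×123.1×29.0² = 15200 lb/ft.
Surcharge rectangle: K_a q H = 0.2936×742×29.0 = 6317 lb/ft.
Total = 15200 + 6317 = 21510 lb/ft.

21500 lb/ft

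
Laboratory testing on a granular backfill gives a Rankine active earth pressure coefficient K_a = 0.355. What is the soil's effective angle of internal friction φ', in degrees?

K_a = tan²(45° − φ/2) ⇒ 45° − φ/2 = arctan(√0.355) = 30.79°.
φ = 2(45° − 30.79°) = 28.43°.

28.4°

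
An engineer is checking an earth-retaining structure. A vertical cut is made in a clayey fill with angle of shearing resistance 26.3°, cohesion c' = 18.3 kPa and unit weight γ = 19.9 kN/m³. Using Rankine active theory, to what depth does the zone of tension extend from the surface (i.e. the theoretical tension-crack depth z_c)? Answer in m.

2.96 m

K_a = tan²(45° − 26.3°/2) = 0.3859; √K_a = 0.6212.
The active pressure is zero where K_a γ z = 2c√K_a, so z_c = 2c/(γ√K_a) = 2×18.3/(19.9×0.6212) = 2.961 m.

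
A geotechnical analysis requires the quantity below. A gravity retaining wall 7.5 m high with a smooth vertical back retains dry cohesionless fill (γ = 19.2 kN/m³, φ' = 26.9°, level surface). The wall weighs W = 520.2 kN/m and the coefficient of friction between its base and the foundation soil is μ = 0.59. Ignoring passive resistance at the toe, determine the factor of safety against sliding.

K_a = tan²(45° − 26.9°/2) = 0.3770.
P_a = ½K_aγH² = 0.5×0.3770×19.2×7.5² = 203.6 kN/m, acting at H/3 = 2.500 m above the base.
FS_sliding = μW / P_a = 0.59×520.2 / 203.6 = 1.508.

1.51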